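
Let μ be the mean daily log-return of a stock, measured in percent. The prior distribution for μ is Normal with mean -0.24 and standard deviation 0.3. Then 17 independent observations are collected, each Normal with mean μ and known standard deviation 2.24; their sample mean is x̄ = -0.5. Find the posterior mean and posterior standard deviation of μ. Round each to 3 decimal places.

Posterior mean ≈ -0.301; posterior SD ≈ 0.263

With known σ, the Normal prior is conjugate. Weight on the data is w = (n/σ²)/(n/σ² + 1/τ₀²) = 3.38807/(3.38807+11.1111) = 0.23367.
Posterior mean = w·x̄ + (1−w)·μ₀ = 0.23367·-0.5 + 0.76633·-0.24 = -0.301. Posterior variance = 1/(3.38807+11.1111) = 0.0689694, so SD = 0.263.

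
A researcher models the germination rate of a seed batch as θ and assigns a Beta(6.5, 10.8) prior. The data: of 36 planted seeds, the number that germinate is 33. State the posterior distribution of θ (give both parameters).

The binomial likelihood is conjugate to the Beta prior: with 33 successes and 3 failures, the posterior is Beta(6.5+33, 10.8+3) = Beta(39.5, 13.8).

Posterior: Beta(39.5, 13.8)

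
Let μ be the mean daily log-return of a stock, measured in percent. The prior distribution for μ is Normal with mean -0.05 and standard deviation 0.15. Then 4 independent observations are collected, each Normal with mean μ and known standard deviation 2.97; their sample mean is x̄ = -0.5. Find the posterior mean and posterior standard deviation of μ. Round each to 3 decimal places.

Posterior mean ≈ -0.055; posterior SD ≈ 0.149

Prior precision 1/τ₀² = 1/0.15² = 44.4444; data precision n/σ² = 4/2.97² = 0.453468.
Posterior precision = 44.4444 + 0.453468 = 44.8979, giving posterior SD = 1/√44.8979 = 0.149.
Posterior mean = (44.4444·-0.05 + 0.453468·-0.5) / 44.8979 = -0.055.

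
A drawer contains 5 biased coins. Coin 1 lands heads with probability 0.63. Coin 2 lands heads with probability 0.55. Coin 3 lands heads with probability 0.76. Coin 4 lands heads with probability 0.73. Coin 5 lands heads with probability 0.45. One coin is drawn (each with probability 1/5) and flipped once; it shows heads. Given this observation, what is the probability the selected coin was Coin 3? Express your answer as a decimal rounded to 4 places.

Posterior probability ≈ 0.2436

Tabulate prior·likelihood by source: [1] prior 0.2, lik 0.63, product 0.1260; [2] prior 0.2, lik 0.55, product 0.1100; [3] prior 0.2, lik 0.76, product 0.1520; [4] prior 0.2, lik 0.73, product 0.1460; [5] prior 0.2, lik 0.45, product 0.09000.
Normalizing constant = 0.62400; the posterior for Coin 3 is its product over the sum, 0.1520/0.62400 = 0.2436.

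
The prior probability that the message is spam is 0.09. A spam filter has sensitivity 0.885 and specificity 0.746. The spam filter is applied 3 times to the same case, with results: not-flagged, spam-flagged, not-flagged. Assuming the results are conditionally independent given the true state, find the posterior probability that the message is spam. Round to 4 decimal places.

With H the event that the message is spam, the joint likelihood of the observed sequence is P(data|H) = 0.115·0.885·0.115 = 0.011704 and P(data|¬H) = 0.746·0.254·0.746 = 0.14136.
Bayes: P(H|data) = 0.09·0.011704 / (0.09·0.011704 + 0.91·0.14136) = 0.0010534/0.12969 = 0.0081.

Posterior P(H) ≈ 0.0081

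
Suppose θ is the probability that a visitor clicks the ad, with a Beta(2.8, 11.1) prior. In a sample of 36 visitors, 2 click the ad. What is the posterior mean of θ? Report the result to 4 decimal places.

Posterior mean ≈ 0.0962

The binomial likelihood is conjugate to the Beta prior: with 2 successes and 34 failures, the posterior is Beta(2.8+2, 11.1+34) = Beta(4.8, 45.1).
Posterior mean = α/(α+β) = 4.8/49.9 = 0.0962.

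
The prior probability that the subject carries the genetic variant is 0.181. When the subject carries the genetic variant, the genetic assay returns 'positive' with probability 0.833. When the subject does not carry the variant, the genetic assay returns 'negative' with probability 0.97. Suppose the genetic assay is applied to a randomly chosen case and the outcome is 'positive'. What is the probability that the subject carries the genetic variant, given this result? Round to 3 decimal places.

P(H | E) ≈ 0.860

Let H be the event that the subject carries the genetic variant. P(H) = 0.181, so P(¬H) = 0.819. With E the 'positive' result, P(E|H) = 0.833 and P(E|¬H) = 0.03.
P(E) = 0.833·0.181 + 0.03·0.819 = 0.15077 + 0.024570 = 0.17534.
By Bayes' theorem, P(H|E) = 0.15077 / 0.17534 = 0.860.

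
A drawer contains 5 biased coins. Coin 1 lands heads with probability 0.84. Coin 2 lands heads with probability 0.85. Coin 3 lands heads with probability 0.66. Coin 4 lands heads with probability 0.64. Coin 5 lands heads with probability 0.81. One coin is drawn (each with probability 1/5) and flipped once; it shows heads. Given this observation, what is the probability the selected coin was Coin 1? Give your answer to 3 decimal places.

Posterior probability ≈ 0.221

Tabulate prior·likelihood by source: [1] prior 0.2, lik 0.84, product 0.1680; [2] prior 0.2, lik 0.85, product 0.1700; [3] prior 0.2, lik 0.66, product 0.1320; [4] prior 0.2, lik 0.64, product 0.1280; [5] prior 0.2, lik 0.81, product 0.1620.
Normalizing constant = 0.76000; the posterior for Coin 1 is its product over the sum, 0.1680/0.76000 = 0.221.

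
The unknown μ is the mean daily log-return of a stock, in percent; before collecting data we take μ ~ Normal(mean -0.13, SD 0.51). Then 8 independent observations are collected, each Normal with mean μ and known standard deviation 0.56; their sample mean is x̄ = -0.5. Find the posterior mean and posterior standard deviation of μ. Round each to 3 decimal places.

Prior precision 1/τ₀² = 1/0.51² = 3.84468; data precision n/σ² = 8/0.56² = 25.5102.
Posterior precision = 3.84468 + 25.5102 = 29.3549, giving posterior SD = 1/√29.3549 = 0.185.
Posterior mean = (3.84468·-0.13 + 25.5102·-0.5) / 29.3549 = -0.452.

Posterior mean ≈ -0.452; posterior SD ≈ 0.185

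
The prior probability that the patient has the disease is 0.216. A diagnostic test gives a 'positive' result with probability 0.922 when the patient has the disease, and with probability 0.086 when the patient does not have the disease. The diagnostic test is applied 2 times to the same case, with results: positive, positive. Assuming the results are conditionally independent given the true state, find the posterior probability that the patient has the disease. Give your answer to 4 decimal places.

Posterior P(H) ≈ 0.9694

Let H be the event that the patient has the disease; start with P(H) = 0.216. P('positive'|H) = 0.922, P('positive'|¬H) = 0.086.
Update on result 1 ('positive'): P(H) ← 0.922·0.2160 / (0.922·0.2160 + 0.086·0.7840) = 0.19915/0.26658 = 0.7471.
Update on result 2 ('positive'): P(H) ← 0.922·0.7471 / (0.922·0.7471 + 0.086·0.2529) = 0.68880/0.71055 = 0.9694.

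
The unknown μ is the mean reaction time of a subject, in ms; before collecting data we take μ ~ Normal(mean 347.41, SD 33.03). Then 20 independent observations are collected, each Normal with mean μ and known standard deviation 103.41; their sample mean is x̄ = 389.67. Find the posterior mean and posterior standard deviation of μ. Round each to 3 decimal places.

Prior precision 1/τ₀² = 1/33.03² = 0.00091661; data precision n/σ² = 20/103.41² = 0.00187027.
Posterior precision = 0.00091661 + 0.00187027 = 0.00278688, giving posterior SD = 1/√0.00278688 = 18.943.
Posterior mean = (0.00091661·347.41 + 0.00187027·389.67) / 0.00278688 = 375.771.

Posterior mean ≈ 375.771; posterior SD ≈ 18.943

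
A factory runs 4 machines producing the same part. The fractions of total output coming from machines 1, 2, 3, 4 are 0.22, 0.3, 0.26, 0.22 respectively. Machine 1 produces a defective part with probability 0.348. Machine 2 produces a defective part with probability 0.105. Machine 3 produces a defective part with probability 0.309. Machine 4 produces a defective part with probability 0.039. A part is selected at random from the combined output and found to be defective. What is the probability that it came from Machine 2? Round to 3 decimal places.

Posterior probability ≈ 0.160

Tabulate prior·likelihood by source: [1] prior 0.22, lik 0.348, product 0.07656; [2] prior 0.3, lik 0.105, product 0.03150; [3] prior 0.26, lik 0.309, product 0.08034; [4] prior 0.22, lik 0.039, product 0.008580.
Normalizing constant = 0.19698; the posterior for Machine 2 is its product over the sum, 0.03150/0.19698 = 0.160.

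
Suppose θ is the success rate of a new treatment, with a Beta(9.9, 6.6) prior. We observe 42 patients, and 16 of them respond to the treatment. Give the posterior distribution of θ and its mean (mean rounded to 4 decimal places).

Observing 16 successes and 26 failures updates Beta(9.9, 6.6) by adding the success and failure counts to the two shape parameters: α = 9.9+16 = 25.9, β = 6.6+26 = 32.6.
E[θ | data] = 25.9/(25.9+32.6) = 0.4427.

Posterior: Beta(25.9, 32.6); mean ≈ 0.4427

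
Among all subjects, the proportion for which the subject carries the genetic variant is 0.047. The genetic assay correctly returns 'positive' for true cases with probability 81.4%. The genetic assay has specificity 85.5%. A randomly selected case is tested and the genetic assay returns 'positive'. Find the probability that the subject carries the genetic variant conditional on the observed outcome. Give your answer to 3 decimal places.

P(H | E) ≈ 0.217

Let H be the event that the subject carries the genetic variant. P(H) = 0.047, so P(¬H) = 0.953. With E the 'positive' result, P(E|H) = 0.814 and P(E|¬H) = 0.145.
P(E) = 0.814·0.047 + 0.145·0.953 = 0.038258 + 0.13818 = 0.17644.
By Bayes' theorem, P(H|E) = 0.038258 / 0.17644 = 0.217.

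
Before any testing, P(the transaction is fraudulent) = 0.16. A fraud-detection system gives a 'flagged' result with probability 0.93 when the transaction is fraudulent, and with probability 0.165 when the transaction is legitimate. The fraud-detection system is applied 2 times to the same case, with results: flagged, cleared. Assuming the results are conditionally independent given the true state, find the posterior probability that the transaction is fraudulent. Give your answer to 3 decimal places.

Posterior P(H) ≈ 0.083

With H the event that the transaction is fraudulent, the joint likelihood of the observed sequence is P(data|H) = 0.93·0.07 = 0.065100 and P(data|¬H) = 0.165·0.835 = 0.13778.
Bayes: P(H|data) = 0.16·0.065100 / (0.16·0.065100 + 0.84·0.13778) = 0.010416/0.12615 = 0.0826.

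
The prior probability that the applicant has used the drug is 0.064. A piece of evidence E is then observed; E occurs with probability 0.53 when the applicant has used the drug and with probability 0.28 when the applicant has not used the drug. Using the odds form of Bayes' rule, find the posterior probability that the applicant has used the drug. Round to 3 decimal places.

Posterior probability ≈ 0.115

Prior odds = 0.064/(1−0.064) = 0.068376.
Likelihood ratio for E = 0.53/0.28 = 1.8929.
Posterior odds = prior odds × LR = 0.12943.
Posterior probability = odds/(1+odds) = 0.12943/1.1294 = 0.115.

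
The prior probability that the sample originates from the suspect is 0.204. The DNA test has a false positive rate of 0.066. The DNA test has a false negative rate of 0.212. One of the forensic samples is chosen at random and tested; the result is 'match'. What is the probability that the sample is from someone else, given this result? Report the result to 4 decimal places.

Write H for 'the sample originates from the suspect'. Prior odds H:¬H = 0.204/0.796 = 0.25628. For the 'match' outcome, the likelihood ratio is 0.788/0.066 = 11.939.
Posterior odds = 0.25628 × 11.939 = 3.0598, so P(H|E) = 3.0598/(1+3.0598) = 0.7537. Then P(¬H|E) = 1 − 0.7537 = 0.2463.

P(¬H | E) ≈ 0.2463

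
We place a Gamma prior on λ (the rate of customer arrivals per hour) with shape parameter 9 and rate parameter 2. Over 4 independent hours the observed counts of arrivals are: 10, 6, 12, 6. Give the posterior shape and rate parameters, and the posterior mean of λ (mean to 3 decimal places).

Posterior: Gamma(shape=43, rate=6); mean ≈ 7.167

The Poisson likelihood adds the total count to the shape and the number of exposure periods to the rate. Here ∑xᵢ = 34 and n = 4, so shape 9→43 and rate 2→6.
E[λ | data] = 43/6 = 7.167.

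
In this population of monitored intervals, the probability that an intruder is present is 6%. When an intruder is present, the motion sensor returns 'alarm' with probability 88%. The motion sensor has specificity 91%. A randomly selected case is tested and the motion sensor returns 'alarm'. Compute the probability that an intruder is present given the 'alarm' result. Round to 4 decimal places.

P(H | E) ≈ 0.3843

Write H for 'an intruder is present'. Prior odds H:¬H = 0.06/0.94 = 0.063830. For the 'alarm' outcome, the likelihood ratio is 0.88/0.09 = 9.7778.
Posterior odds = 0.063830 × 9.7778 = 0.62411, so P(H|E) = 0.62411/(1+0.62411) = 0.3843.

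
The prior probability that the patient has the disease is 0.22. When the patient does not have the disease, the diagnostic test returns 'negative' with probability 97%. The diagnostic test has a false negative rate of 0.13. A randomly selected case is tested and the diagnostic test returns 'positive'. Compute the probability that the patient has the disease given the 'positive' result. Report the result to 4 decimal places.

P(H | E) ≈ 0.8911

Let H be the event that the patient has the disease. P(H) = 0.22, so P(¬H) = 0.78. With E the 'positive' result, P(E|H) = 0.87 and P(E|¬H) = 0.03.
P(E) = 0.87·0.22 + 0.03·0.78 = 0.19140 + 0.023400 = 0.21480.
By Bayes' theorem, P(H|E) = 0.19140 / 0.21480 = 0.8911.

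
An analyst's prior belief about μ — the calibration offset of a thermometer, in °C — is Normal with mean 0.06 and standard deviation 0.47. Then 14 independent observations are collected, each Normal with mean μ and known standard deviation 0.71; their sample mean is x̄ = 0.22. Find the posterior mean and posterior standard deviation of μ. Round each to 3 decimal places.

With known σ, the Normal prior is conjugate. Weight on the data is w = (n/σ²)/(n/σ² + 1/τ₀²) = 27.7723/(27.7723+4.52694) = 0.85984.
Posterior mean = w·x̄ + (1−w)·μ₀ = 0.85984·0.22 + 0.14016·0.06 = 0.198. Posterior variance = 1/(27.7723+4.52694) = 0.0309605, so SD = 0.176.

Posterior mean ≈ 0.198; posterior SD ≈ 0.176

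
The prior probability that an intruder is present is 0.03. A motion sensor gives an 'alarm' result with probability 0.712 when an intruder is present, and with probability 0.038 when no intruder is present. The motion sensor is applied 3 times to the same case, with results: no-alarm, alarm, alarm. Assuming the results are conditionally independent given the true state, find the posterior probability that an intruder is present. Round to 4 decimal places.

Posterior P(H) ≈ 0.7647

With H the event that an intruder is present, the joint likelihood of the observed sequence is P(data|H) = 0.288·0.712·0.712 = 0.14600 and P(data|¬H) = 0.962·0.038·0.038 = 0.0013891.
Bayes: P(H|data) = 0.03·0.14600 / (0.03·0.14600 + 0.97·0.0013891) = 0.0043800/0.0057275 = 0.7647.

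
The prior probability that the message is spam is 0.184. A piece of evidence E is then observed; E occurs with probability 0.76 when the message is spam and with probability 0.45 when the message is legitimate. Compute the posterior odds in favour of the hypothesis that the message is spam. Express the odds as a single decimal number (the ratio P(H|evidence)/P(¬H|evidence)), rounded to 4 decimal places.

Prior odds = 0.184/(1−0.184) = 0.22549. In log-odds, ln(0.22549) = -1.4895.
Add log likelihood ratio: ln(1.6889) = 0.52407.
Posterior log-odds = -0.96541, so posterior odds = exp(-0.96541) = 0.38083.

Posterior odds ≈ 0.3808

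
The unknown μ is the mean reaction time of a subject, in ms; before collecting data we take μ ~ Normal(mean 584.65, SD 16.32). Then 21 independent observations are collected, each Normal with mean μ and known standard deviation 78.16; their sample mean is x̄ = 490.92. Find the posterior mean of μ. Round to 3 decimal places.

Posterior mean ≈ 539.851

With known σ, the Normal prior is conjugate. Weight on the data is w = (n/σ²)/(n/σ² + 1/τ₀²) = 0.00343756/(0.00343756+0.00375457) = 0.47796.
Posterior mean = w·x̄ + (1−w)·μ₀ = 0.47796·490.92 + 0.52204·584.65 = 539.851.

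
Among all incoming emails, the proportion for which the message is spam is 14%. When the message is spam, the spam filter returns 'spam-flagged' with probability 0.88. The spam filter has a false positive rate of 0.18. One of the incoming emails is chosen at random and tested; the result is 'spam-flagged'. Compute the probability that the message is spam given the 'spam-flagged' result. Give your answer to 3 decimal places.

Write H for 'the message is spam'. Prior odds H:¬H = 0.14/0.86 = 0.16279. For the 'spam-flagged' outcome, the likelihood ratio is 0.88/0.18 = 4.8889.
Posterior odds = 0.16279 × 4.8889 = 0.79587, so P(H|E) = 0.79587/(1+0.79587) = 0.443.

P(H | E) ≈ 0.443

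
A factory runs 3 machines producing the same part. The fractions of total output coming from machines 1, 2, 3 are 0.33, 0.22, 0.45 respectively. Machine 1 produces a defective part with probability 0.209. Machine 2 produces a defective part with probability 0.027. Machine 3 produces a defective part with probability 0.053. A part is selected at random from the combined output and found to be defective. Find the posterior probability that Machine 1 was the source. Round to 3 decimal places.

P(defective|M1) = 0.209; P(defective|M2) = 0.027; P(defective|M3) = 0.053.
Prior × likelihood for each source: 0.33·0.209=0.06897, 0.22·0.027=0.005940, 0.45·0.053=0.02385. Summing gives P(defective) = 0.098760.
P(Machine 1 | defective) = 0.06897 / 0.098760 = 0.698.

Posterior probability ≈ 0.698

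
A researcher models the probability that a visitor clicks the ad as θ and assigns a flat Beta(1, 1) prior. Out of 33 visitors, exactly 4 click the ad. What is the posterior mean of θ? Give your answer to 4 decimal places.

Observing 4 successes and 29 failures updates Beta(1, 1) by adding the success and failure counts to the two shape parameters: α = 1+4 = 5, β = 1+29 = 30.
E[θ | data] = 5/(5+30) = 0.1429.

Posterior mean ≈ 0.1429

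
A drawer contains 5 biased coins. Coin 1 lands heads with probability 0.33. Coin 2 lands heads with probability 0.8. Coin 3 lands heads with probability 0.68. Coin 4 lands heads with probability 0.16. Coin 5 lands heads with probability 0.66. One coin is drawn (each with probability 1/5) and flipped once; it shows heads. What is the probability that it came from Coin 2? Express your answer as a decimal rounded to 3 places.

P(heads|C1) = 0.33; P(heads|C2) = 0.8; P(heads|C3) = 0.68; P(heads|C4) = 0.16; P(heads|C5) = 0.66.
Prior × likelihood for each source: 0.2·0.33=0.06600, 0.2·0.8=0.1600, 0.2·0.68=0.1360, 0.2·0.16=0.03200, 0.2·0.66=0.1320. Summing gives P(heads) = 0.52600.
P(Coin 2 | heads) = 0.1600 / 0.52600 = 0.304.

Posterior probability ≈ 0.304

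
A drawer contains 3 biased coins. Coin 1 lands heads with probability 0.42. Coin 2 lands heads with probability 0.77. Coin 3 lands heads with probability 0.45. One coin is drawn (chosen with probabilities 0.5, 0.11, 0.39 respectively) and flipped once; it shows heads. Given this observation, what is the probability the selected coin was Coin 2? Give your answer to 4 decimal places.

Posterior probability ≈ 0.1801

P(heads|C1) = 0.42; P(heads|C2) = 0.77; P(heads|C3) = 0.45.
Prior × likelihood for each source: 0.5·0.42=0.2100, 0.11·0.77=0.08470, 0.39·0.45=0.1755. Summing gives P(heads) = 0.47020.
P(Coin 2 | heads) = 0.08470 / 0.47020 = 0.1801.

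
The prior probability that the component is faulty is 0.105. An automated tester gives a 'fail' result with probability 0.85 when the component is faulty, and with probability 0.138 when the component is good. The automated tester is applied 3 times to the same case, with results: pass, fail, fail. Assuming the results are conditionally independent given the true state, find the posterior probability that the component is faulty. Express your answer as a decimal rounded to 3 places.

With H the event that the component is faulty, the joint likelihood of the observed sequence is P(data|H) = 0.15·0.85·0.85 = 0.10837 and P(data|¬H) = 0.862·0.138·0.138 = 0.016416.
Bayes: P(H|data) = 0.105·0.10837 / (0.105·0.10837 + 0.895·0.016416) = 0.011379/0.026072 = 0.4365.

Posterior P(H) ≈ 0.436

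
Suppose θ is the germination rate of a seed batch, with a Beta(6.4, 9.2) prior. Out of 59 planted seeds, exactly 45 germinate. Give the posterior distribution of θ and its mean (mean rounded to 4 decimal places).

Posterior: Beta(51.4, 23.2); mean ≈ 0.6890

Observing 45 successes and 14 failures updates Beta(6.4, 9.2) by adding the success and failure counts to the two shape parameters: α = 6.4+45 = 51.4, β = 9.2+14 = 23.2.
E[θ | data] = 51.4/(51.4+23.2) = 0.6890.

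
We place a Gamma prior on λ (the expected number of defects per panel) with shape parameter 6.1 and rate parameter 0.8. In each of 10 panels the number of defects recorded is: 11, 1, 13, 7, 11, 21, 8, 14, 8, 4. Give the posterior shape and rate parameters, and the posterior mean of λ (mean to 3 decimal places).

Posterior: Gamma(shape=104.1, rate=10.8); mean ≈ 9.639

The Poisson likelihood adds the total count to the shape and the number of exposure periods to the rate. Here ∑xᵢ = 98 and n = 10, so shape 6.1→104.1 and rate 0.8→10.8.
E[λ | data] = 104.1/10.8 = 9.639.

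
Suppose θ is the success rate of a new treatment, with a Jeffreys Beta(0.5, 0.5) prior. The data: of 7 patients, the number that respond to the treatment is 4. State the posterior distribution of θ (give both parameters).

The binomial likelihood is conjugate to the Beta prior: with 4 successes and 3 failures, the posterior is Beta(0.5+4, 0.5+3) = Beta(4.5, 3.5).

Posterior: Beta(4.5, 3.5)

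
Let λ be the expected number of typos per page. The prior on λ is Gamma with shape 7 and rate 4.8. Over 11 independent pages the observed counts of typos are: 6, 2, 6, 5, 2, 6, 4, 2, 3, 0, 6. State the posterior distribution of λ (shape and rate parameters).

Posterior: Gamma(shape=49, rate=15.8)

Total count ∑xᵢ = 42 over n = 11 pages.
Gamma is conjugate to the Poisson likelihood: posterior is Gamma(shape = 7+42 = 49, rate = 4.8+11 = 15.8).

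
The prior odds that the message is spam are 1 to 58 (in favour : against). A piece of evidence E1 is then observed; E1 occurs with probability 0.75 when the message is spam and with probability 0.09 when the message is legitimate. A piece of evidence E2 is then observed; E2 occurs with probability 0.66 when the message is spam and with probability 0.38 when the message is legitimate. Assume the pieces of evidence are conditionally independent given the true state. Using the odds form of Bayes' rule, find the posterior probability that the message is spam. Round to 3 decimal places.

Posterior probability ≈ 0.200

Prior odds = 1/58 = 0.017241.
Likelihood ratio for E1 = 0.75/0.09 = 8.3333.
Likelihood ratio for E2 = 0.66/0.38 = 1.7368.
Posterior odds = prior odds × LR₁ × LR₂ = 0.24955.
Posterior probability = odds/(1+odds) = 0.24955/1.2495 = 0.200.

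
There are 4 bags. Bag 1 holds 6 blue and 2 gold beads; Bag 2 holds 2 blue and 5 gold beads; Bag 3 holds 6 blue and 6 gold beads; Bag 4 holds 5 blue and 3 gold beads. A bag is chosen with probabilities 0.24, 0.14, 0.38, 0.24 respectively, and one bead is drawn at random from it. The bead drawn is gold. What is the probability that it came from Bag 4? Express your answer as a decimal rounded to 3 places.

Posterior probability ≈ 0.205

P(gold|Bag 1) = 0.25; P(gold|Bag 2) = 0.7143; P(gold|Bag 3) = 0.5; P(gold|Bag 4) = 0.375.
Prior × likelihood for each source: 0.24·0.25=0.06000, 0.14·0.7143=0.1000, 0.38·0.5=0.1900, 0.24·0.375=0.09000. Summing gives P(gold) = 0.44000.
P(Bag 4 | gold) = 0.09000 / 0.44000 = 0.205.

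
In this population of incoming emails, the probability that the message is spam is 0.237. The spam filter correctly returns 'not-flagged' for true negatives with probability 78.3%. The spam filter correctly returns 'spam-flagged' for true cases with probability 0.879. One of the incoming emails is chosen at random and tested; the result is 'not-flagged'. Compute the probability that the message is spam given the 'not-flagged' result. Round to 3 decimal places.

P(H | E) ≈ 0.046

Write H for 'the message is spam'. Prior odds H:¬H = 0.237/0.763 = 0.31062. For the 'not-flagged' outcome, the likelihood ratio is 0.121/0.783 = 0.15453.
Posterior odds = 0.31062 × 0.15453 = 0.048001, so P(H|E) = 0.048001/(1+0.048001) = 0.046.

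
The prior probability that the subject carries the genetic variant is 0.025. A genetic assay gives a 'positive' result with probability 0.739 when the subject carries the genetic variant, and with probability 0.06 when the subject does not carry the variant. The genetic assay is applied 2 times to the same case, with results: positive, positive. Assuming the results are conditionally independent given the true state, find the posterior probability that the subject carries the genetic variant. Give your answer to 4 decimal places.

Let H be the event that the subject carries the genetic variant; start with P(H) = 0.025. P('positive'|H) = 0.739, P('positive'|¬H) = 0.06.
Update on result 1 ('positive'): P(H) ← 0.739·0.0250 / (0.739·0.0250 + 0.06·0.9750) = 0.018475/0.076975 = 0.2400.
Update on result 2 ('positive'): P(H) ← 0.739·0.2400 / (0.739·0.2400 + 0.06·0.7600) = 0.17737/0.22297 = 0.7955.

Posterior P(H) ≈ 0.7955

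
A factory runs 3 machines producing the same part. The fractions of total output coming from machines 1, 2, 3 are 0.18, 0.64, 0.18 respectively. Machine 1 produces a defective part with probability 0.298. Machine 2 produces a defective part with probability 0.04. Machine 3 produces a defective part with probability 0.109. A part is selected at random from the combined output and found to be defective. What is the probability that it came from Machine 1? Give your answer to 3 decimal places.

Posterior probability ≈ 0.543

Tabulate prior·likelihood by source: [1] prior 0.18, lik 0.298, product 0.05364; [2] prior 0.64, lik 0.04, product 0.02560; [3] prior 0.18, lik 0.109, product 0.01962.
Normalizing constant = 0.098860; the posterior for Machine 1 is its product over the sum, 0.05364/0.098860 = 0.543.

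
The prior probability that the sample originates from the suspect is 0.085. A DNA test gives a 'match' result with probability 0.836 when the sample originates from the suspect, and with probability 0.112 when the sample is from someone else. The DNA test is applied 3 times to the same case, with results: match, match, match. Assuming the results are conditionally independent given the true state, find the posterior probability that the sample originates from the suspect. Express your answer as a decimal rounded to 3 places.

Let H be the event that the sample originates from the suspect; start with P(H) = 0.085. P('match'|H) = 0.836, P('match'|¬H) = 0.112.
Update on result 1 ('match'): P(H) ← 0.836·0.0850 / (0.836·0.0850 + 0.112·0.9150) = 0.071060/0.17354 = 0.4095.
Update on result 2 ('match'): P(H) ← 0.836·0.4095 / (0.836·0.4095 + 0.112·0.5905) = 0.34232/0.40846 = 0.8381.
Update on result 3 ('match'): P(H) ← 0.836·0.8381 / (0.836·0.8381 + 0.112·0.1619) = 0.70063/0.71877 = 0.9748.

Posterior P(H) ≈ 0.975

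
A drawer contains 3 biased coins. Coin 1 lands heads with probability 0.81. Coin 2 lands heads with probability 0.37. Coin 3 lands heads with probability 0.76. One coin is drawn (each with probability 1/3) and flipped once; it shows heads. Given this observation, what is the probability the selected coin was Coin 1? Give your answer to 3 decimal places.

Posterior probability ≈ 0.418

Tabulate prior·likelihood by source: [1] prior 0.333333, lik 0.81, product 0.2700; [2] prior 0.333333, lik 0.37, product 0.1233; [3] prior 0.333333, lik 0.76, product 0.2533.
Normalizing constant = 0.64667; the posterior for Coin 1 is its product over the sum, 0.2700/0.64667 = 0.418.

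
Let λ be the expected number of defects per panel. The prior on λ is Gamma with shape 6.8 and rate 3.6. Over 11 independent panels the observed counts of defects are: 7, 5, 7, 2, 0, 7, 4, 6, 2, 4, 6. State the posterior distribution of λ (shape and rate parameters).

Posterior: Gamma(shape=56.8, rate=14.6)

Total count ∑xᵢ = 50 over n = 11 panels.
Gamma is conjugate to the Poisson likelihood: posterior is Gamma(shape = 6.8+50 = 56.8, rate = 3.6+11 = 14.6).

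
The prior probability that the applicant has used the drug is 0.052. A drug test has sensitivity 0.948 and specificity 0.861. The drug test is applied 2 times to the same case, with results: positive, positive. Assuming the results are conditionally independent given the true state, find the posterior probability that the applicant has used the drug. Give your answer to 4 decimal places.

Let H be the event that the applicant has used the drug; start with P(H) = 0.052. P('positive'|H) = 0.948, P('positive'|¬H) = 0.139.
Update on result 1 ('positive'): P(H) ← 0.948·0.0520 / (0.948·0.0520 + 0.139·0.9480) = 0.049296/0.18107 = 0.2723.
Update on result 2 ('positive'): P(H) ← 0.948·0.2723 / (0.948·0.2723 + 0.139·0.7277) = 0.25809/0.35925 = 0.7184.

Posterior P(H) ≈ 0.7184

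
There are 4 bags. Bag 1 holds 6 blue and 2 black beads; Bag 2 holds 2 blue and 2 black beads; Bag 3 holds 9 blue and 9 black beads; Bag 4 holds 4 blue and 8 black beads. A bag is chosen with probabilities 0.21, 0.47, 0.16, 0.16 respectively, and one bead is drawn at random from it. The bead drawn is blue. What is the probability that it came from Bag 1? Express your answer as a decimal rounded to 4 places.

Posterior probability ≈ 0.2995

P(blue|Bag 1) = 0.75; P(blue|Bag 2) = 0.5; P(blue|Bag 3) = 0.5; P(blue|Bag 4) = 0.3333.
Prior × likelihood for each source: 0.21·0.75=0.1575, 0.47·0.5=0.2350, 0.16·0.5=0.08000, 0.16·0.3333=0.05333. Summing gives P(blue) = 0.52583.
P(Bag 1 | blue) = 0.1575 / 0.52583 = 0.2995.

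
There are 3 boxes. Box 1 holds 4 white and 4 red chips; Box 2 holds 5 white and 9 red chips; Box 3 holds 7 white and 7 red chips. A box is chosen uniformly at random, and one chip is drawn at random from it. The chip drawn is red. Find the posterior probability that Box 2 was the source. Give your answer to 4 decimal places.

Posterior probability ≈ 0.3913

P(red|Box 1) = 0.5; P(red|Box 2) = 0.6429; P(red|Box 3) = 0.5.
Prior × likelihood for each source: 0.333333·0.5=0.1667, 0.333333·0.6429=0.2143, 0.333333·0.5=0.1667. Summing gives P(red) = 0.54762.
P(Box 2 | red) = 0.2143 / 0.54762 = 0.3913.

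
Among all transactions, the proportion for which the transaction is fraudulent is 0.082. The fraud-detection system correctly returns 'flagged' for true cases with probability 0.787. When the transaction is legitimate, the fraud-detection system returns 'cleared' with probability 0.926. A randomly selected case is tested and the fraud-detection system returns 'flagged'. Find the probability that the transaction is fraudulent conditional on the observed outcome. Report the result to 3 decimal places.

P(H | E) ≈ 0.487

Let H be the event that the transaction is fraudulent. P(H) = 0.082, so P(¬H) = 0.918. With E the 'flagged' result, P(E|H) = 0.787 and P(E|¬H) = 0.074.
P(E) = 0.787·0.082 + 0.074·0.918 = 0.064534 + 0.067932 = 0.13247.
By Bayes' theorem, P(H|E) = 0.064534 / 0.13247 = 0.487.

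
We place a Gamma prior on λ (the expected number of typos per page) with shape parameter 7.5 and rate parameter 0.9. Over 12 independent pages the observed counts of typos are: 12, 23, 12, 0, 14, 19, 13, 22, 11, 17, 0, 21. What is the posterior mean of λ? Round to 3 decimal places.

Posterior mean ≈ 13.295

Total count ∑xᵢ = 164 over n = 12 pages.
Gamma is conjugate to the Poisson likelihood: posterior is Gamma(shape = 7.5+164 = 171.5, rate = 0.9+12 = 12.9).
Posterior mean = shape/rate = 171.5/12.9 = 13.295.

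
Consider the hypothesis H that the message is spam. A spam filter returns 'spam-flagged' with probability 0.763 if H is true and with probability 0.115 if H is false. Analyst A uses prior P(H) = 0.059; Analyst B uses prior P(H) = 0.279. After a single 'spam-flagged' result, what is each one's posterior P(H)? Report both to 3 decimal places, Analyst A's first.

Analyst A: 0.294; Analyst B: 0.720

P('+'|H) = 0.763, P('+'|¬H) = 0.115.
Analyst A: numerator 0.763·0.059 = 0.045017; evidence = 0.045017+0.115·0.941 = 0.15323; posterior = 0.294.
Analyst B: numerator 0.763·0.279 = 0.21288; evidence = 0.21288+0.115·0.721 = 0.29579; posterior = 0.720.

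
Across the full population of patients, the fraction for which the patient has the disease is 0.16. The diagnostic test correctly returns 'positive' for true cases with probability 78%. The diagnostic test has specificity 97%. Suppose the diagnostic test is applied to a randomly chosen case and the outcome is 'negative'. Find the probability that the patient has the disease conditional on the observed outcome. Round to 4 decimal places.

Let H be the event that the patient has the disease. P(H) = 0.16, so P(¬H) = 0.84. With E the 'negative' result, P(E|H) = 0.22 and P(E|¬H) = 0.97.
P(E) = 0.22·0.16 + 0.97·0.84 = 0.035200 + 0.81480 = 0.85000.
By Bayes' theorem, P(H|E) = 0.035200 / 0.85000 = 0.0414.

P(H | E) ≈ 0.0414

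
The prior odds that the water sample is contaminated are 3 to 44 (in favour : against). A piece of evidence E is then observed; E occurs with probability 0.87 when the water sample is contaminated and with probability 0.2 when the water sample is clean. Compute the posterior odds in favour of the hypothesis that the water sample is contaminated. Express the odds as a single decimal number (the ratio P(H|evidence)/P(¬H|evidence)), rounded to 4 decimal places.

Posterior odds ≈ 0.2966

Prior odds = 3/44 = 0.068182.
Likelihood ratio for E = 0.87/0.2 = 4.3500.
Posterior odds = prior odds × LR = 0.29659.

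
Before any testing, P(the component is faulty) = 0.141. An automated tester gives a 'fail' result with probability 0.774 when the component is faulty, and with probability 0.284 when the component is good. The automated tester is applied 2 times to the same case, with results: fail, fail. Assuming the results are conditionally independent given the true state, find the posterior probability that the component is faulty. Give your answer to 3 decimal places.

Posterior P(H) ≈ 0.549

Let H be the event that the component is faulty; start with P(H) = 0.141. P('fail'|H) = 0.774, P('fail'|¬H) = 0.284.
Update on result 1 ('fail'): P(H) ← 0.774·0.1410 / (0.774·0.1410 + 0.284·0.8590) = 0.10913/0.35309 = 0.3091.
Update on result 2 ('fail'): P(H) ← 0.774·0.3091 / (0.774·0.3091 + 0.284·0.6909) = 0.23923/0.43545 = 0.5494.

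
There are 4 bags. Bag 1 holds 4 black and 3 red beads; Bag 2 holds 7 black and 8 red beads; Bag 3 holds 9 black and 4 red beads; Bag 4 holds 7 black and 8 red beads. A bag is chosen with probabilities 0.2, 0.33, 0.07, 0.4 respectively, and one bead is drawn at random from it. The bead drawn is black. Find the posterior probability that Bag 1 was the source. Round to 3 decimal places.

Posterior probability ≈ 0.227

P(black|Bag 1) = 0.5714; P(black|Bag 2) = 0.4667; P(black|Bag 3) = 0.6923; P(black|Bag 4) = 0.4667.
Prior × likelihood for each source: 0.2·0.5714=0.1143, 0.33·0.4667=0.1540, 0.07·0.6923=0.04846, 0.4·0.4667=0.1867. Summing gives P(black) = 0.50341.
P(Bag 1 | black) = 0.1143 / 0.50341 = 0.227.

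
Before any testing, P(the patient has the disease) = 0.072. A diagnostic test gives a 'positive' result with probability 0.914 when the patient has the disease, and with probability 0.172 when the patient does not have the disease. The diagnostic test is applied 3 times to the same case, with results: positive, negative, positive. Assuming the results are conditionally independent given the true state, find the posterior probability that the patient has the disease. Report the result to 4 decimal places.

With H the event that the patient has the disease, the joint likelihood of the observed sequence is P(data|H) = 0.914·0.086·0.914 = 0.071844 and P(data|¬H) = 0.172·0.828·0.172 = 0.024496.
Bayes: P(H|data) = 0.072·0.071844 / (0.072·0.071844 + 0.928·0.024496) = 0.0051728/0.027905 = 0.1854.

Posterior P(H) ≈ 0.1854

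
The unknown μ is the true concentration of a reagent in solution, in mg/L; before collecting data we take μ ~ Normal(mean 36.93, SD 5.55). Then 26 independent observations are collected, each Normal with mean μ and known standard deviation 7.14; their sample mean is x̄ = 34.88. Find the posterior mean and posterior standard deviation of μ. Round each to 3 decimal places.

With known σ, the Normal prior is conjugate. Weight on the data is w = (n/σ²)/(n/σ² + 1/τ₀²) = 0.510008/(0.510008+0.0324649) = 0.94015.
Posterior mean = w·x̄ + (1−w)·μ₀ = 0.94015·34.88 + 0.059846·36.93 = 35.003. Posterior variance = 1/(0.510008+0.0324649) = 1.84341, so SD = 1.358.

Posterior mean ≈ 35.003; posterior SD ≈ 1.358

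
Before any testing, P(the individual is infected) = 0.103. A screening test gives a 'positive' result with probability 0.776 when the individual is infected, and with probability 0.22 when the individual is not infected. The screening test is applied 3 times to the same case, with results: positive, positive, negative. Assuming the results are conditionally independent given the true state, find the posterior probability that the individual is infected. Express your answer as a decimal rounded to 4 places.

Let H be the event that the individual is infected; start with P(H) = 0.103. P('positive'|H) = 0.776, P('positive'|¬H) = 0.22.
Update on result 1 ('positive'): P(H) ← 0.776·0.1030 / (0.776·0.1030 + 0.22·0.8970) = 0.079928/0.27727 = 0.2883.
Update on result 2 ('positive'): P(H) ← 0.776·0.2883 / (0.776·0.2883 + 0.22·0.7117) = 0.22370/0.38028 = 0.5882.
Update on result 3 ('negative'): P(H) ← 0.224·0.5882 / (0.224·0.5882 + 0.78·0.4118) = 0.13177/0.45293 = 0.2909.

Posterior P(H) ≈ 0.2909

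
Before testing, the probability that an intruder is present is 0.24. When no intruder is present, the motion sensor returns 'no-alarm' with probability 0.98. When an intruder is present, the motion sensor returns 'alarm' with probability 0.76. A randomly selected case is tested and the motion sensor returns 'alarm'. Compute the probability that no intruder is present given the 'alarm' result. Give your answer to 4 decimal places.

Write H for 'an intruder is present'. Prior odds H:¬H = 0.24/0.76 = 0.31579. For the 'alarm' outcome, the likelihood ratio is 0.76/0.02 = 38.000.
Posterior odds = 0.31579 × 38.000 = 12.000, so P(H|E) = 12.000/(1+12.000) = 0.9231. Then P(¬H|E) = 1 − 0.9231 = 0.0769.

P(¬H | E) ≈ 0.0769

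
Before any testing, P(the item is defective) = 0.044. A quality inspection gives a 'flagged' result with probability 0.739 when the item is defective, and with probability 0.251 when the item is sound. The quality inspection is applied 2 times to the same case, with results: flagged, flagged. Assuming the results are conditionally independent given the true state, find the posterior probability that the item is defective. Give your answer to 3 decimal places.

Posterior P(H) ≈ 0.285

With H the event that the item is defective, the joint likelihood of the observed sequence is P(data|H) = 0.739·0.739 = 0.54612 and P(data|¬H) = 0.251·0.251 = 0.063001.
Bayes: P(H|data) = 0.044·0.54612 / (0.044·0.54612 + 0.956·0.063001) = 0.024029/0.084258 = 0.2852.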